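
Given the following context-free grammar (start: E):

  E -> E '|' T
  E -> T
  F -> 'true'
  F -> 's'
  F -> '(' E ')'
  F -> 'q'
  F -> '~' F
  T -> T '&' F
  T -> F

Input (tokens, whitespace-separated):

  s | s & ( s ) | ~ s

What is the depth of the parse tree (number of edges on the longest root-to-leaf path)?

7

[E [E [E [T [F s]]] | [T [T [F s]] & [F ( [E [T [F s]]] )]]] | [T [F ~ [F s]]]]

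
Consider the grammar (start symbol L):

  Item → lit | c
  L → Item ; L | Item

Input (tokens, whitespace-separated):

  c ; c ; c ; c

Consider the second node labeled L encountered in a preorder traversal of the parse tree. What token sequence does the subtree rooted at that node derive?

c ; c ; c

[L [Item c] ; [L [Item c] ; [L [Item c] ; [L [Item c]]]]]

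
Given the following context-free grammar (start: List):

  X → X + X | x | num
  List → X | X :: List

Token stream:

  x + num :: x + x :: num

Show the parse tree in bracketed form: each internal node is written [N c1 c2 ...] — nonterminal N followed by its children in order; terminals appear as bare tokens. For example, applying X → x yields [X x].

List
X :: List
X + X :: List
x + X :: List
x + num :: List
x + num :: X :: List
x + num :: X + X :: List
x + num :: x + X :: List
x + num :: x + x :: List
x + num :: x + x :: X
x + num :: x + x :: num

[List [X [X x] + [X num]] :: [List [X [X x] + [X x]] :: [List [X num]]]]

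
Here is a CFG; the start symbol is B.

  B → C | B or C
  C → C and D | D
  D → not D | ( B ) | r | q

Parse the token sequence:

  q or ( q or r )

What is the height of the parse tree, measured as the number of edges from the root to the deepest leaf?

7

[B [B [C [D q]]] or [C [D ( [B [B [C [D q]]] or [C [D r]]] )]]]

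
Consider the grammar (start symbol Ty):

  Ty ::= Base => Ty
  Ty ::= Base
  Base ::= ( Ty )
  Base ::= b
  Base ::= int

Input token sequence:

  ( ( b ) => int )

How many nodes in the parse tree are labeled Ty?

4

[Ty [Base ( [Ty [Base ( [Ty [Base b]] )] => [Ty [Base int]]] )]]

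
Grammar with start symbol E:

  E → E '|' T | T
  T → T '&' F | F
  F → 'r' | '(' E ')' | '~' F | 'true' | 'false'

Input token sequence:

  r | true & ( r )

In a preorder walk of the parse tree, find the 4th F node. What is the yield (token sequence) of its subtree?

[E [E [T [F r]]] | [T [T [F true]] & [F ( [E [T [F r]]] )]]]

r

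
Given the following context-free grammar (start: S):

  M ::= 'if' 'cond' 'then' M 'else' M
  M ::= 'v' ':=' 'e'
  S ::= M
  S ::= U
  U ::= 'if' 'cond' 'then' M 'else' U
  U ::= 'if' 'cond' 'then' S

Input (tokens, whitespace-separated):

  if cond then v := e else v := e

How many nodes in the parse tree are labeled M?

[S [M if cond then [M v := e] else [M v := e]]]

3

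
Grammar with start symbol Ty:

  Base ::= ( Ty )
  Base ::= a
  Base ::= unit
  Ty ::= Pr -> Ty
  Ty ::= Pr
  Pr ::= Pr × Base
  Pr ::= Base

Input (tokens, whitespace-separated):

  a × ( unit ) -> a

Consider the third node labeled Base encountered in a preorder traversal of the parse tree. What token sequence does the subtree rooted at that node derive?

unit

[Ty [Pr [Pr [Base a]] × [Base ( [Ty [Pr [Base unit]]] )]] -> [Ty [Pr [Base a]]]]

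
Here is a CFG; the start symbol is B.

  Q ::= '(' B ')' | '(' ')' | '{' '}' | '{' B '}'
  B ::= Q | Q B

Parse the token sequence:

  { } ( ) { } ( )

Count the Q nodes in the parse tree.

4

[B [Q { }] [B [Q ( )] [B [Q { }] [B [Q ( )]]]]]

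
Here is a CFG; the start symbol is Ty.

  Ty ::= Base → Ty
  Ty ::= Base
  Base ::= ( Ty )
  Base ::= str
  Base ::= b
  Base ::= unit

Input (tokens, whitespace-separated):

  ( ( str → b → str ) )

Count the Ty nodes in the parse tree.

[Ty [Base ( [Ty [Base ( [Ty [Base str] → [Ty [Base b] → [Ty [Base str]]]] )]] )]]

5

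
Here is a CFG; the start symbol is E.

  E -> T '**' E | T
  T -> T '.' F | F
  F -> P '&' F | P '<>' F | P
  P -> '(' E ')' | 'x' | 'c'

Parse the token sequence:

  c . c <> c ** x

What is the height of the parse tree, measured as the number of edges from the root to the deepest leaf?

5

[E [T [T [F [P c]]] . [F [P c] <> [F [P c]]]] ** [E [T [F [P x]]]]]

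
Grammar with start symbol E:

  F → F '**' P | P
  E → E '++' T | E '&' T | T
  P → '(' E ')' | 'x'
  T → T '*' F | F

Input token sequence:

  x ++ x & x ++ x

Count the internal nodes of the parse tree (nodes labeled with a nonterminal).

16

[E [E [E [E [T [F [P x]]]] ++ [T [F [P x]]]] & [T [F [P x]]]] ++ [T [F [P x]]]]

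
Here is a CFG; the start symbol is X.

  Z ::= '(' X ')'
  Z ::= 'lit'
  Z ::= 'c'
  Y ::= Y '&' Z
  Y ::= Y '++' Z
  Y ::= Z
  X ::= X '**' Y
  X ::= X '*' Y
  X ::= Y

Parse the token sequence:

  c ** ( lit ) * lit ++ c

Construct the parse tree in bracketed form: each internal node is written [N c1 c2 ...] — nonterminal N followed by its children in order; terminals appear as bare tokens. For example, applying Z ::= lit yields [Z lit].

X
X * Y
X ** Y * Y
Y ** Y * Y
Z ** Y * Y
c ** Y * Y
c ** Z * Y
c ** ( X ) * Y
c ** ( Y ) * Y
c ** ( Z ) * Y
c ** ( lit ) * Y
c ** ( lit ) * Y ++ Z
c ** ( lit ) * Z ++ Z
c ** ( lit ) * lit ++ Z
c ** ( lit ) * lit ++ c

[X [X [X [Y [Z c]]] ** [Y [Z ( [X [Y [Z lit]]] )]]] * [Y [Y [Z lit]] ++ [Z c]]]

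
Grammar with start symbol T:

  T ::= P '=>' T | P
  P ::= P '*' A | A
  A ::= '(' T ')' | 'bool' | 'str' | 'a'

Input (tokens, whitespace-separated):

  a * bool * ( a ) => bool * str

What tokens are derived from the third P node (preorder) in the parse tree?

a

[T [P [P [P [A a]] * [A bool]] * [A ( [T [P [A a]]] )]] => [T [P [P [A bool]] * [A str]]]]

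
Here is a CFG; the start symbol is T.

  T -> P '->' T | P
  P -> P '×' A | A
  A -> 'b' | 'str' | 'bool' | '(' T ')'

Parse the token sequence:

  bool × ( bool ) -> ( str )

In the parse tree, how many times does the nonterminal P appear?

[T [P [P [A bool]] × [A ( [T [P [A bool]]] )]] -> [T [P [A ( [T [P [A str]]] )]]]]

5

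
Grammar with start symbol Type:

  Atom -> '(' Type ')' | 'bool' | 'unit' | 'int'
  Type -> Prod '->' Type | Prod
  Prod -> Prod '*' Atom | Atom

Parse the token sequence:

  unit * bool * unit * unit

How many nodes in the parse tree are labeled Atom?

[Type [Prod [Prod [Prod [Prod [Atom unit]] * [Atom bool]] * [Atom unit]] * [Atom unit]]]

4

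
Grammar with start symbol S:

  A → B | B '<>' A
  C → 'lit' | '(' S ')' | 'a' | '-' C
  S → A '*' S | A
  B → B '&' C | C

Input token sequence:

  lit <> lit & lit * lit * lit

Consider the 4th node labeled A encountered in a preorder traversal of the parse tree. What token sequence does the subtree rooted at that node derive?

[S [A [B [C lit]] <> [A [B [B [C lit]] & [C lit]]]] * [S [A [B [C lit]]] * [S [A [B [C lit]]]]]]

lit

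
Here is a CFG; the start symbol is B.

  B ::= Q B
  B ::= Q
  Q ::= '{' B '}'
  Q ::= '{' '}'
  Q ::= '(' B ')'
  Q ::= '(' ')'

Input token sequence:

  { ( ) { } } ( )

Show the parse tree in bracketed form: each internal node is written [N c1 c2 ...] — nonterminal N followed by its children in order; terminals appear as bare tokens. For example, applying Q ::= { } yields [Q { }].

B
Q B
{ B } B
{ Q B } B
{ ( ) B } B
{ ( ) Q } B
{ ( ) { } } B
{ ( ) { } } Q
{ ( ) { } } ( )

[B [Q { [B [Q ( )] [B [Q { }]]] }] [B [Q ( )]]]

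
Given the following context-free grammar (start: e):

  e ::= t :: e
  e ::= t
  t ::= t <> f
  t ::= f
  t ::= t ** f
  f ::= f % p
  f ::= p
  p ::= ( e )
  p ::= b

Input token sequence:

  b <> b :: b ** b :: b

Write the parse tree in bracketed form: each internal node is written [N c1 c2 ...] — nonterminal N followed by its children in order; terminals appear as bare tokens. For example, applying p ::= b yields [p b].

[e [t [t [f [p b]]] <> [f [p b]]] :: [e [t [t [f [p b]]] ** [f [p b]]] :: [e [t [f [p b]]]]]]

e
t :: e
t <> f :: e
f <> f :: e
p <> f :: e
b <> f :: e
b <> p :: e
b <> b :: e
b <> b :: t :: e
b <> b :: t ** f :: e
b <> b :: f ** f :: e
b <> b :: p ** f :: e
b <> b :: b ** f :: e
b <> b :: b ** p :: e
b <> b :: b ** b :: e
b <> b :: b ** b :: t
b <> b :: b ** b :: f
b <> b :: b ** b :: p
b <> b :: b ** b :: b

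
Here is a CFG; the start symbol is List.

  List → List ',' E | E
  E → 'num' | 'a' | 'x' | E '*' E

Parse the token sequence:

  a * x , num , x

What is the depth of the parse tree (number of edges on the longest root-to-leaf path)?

5

[List [List [List [E [E a] * [E x]]] , [E num]] , [E x]]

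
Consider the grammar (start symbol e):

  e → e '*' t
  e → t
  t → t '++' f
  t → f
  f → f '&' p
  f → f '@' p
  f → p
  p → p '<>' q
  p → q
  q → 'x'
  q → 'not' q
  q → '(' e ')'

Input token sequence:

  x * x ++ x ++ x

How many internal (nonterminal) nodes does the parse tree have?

[e [e [t [f [p [q x]]]]] * [t [t [t [f [p [q x]]]] ++ [f [p [q x]]]] ++ [f [p [q x]]]]]

18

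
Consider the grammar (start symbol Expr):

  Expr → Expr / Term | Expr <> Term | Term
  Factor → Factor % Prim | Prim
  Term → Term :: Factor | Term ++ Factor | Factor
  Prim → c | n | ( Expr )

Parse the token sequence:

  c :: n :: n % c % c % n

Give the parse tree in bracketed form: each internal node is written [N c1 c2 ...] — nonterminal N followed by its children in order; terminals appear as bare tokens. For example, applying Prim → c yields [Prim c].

[Expr [Term [Term [Term [Factor [Prim c]]] :: [Factor [Prim n]]] :: [Factor [Factor [Factor [Factor [Prim n]] % [Prim c]] % [Prim c]] % [Prim n]]]]

Expr
Term
Term :: Factor
Term :: Factor :: Factor
Factor :: Factor :: Factor
Prim :: Factor :: Factor
c :: Factor :: Factor
c :: Prim :: Factor
c :: n :: Factor
c :: n :: Factor % Prim
c :: n :: Factor % Prim % Prim
c :: n :: Factor % Prim % Prim % Prim
c :: n :: Prim % Prim % Prim % Prim
c :: n :: n % Prim % Prim % Prim
c :: n :: n % c % Prim % Prim
c :: n :: n % c % c % Prim
c :: n :: n % c % c % n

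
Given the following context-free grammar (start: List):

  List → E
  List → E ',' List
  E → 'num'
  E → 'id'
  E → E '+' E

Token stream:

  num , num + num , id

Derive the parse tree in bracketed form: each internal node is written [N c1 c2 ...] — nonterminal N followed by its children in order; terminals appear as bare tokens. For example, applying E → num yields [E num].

List
E , List
num , List
num , E , List
num , E + E , List
num , num + E , List
num , num + num , List
num , num + num , E
num , num + num , id

[List [E num] , [List [E [E num] + [E num]] , [List [E id]]]]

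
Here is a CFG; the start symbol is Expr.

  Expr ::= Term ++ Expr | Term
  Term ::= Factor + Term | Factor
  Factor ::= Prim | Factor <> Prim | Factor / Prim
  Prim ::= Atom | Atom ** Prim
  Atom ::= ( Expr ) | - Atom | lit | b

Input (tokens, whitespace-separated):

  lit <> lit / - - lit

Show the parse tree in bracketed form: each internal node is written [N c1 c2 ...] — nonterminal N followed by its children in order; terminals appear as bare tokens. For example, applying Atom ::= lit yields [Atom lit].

[Expr [Term [Factor [Factor [Factor [Prim [Atom lit]]] <> [Prim [Atom lit]]] / [Prim [Atom - [Atom - [Atom lit]]]]]]]

Expr
Term
Factor
Factor / Prim
Factor <> Prim / Prim
Prim <> Prim / Prim
Atom <> Prim / Prim
lit <> Prim / Prim
lit <> Atom / Prim
lit <> lit / Prim
lit <> lit / Atom
lit <> lit / - Atom
lit <> lit / - - Atom
lit <> lit / - - lit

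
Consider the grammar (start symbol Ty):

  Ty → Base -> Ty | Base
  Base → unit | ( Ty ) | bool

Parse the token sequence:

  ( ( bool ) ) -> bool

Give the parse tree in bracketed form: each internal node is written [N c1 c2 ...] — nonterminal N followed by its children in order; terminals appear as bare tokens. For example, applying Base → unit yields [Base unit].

[Ty [Base ( [Ty [Base ( [Ty [Base bool]] )]] )] -> [Ty [Base bool]]]

Ty
Base -> Ty
( Ty ) -> Ty
( Base ) -> Ty
( ( Ty ) ) -> Ty
( ( Base ) ) -> Ty
( ( bool ) ) -> Ty
( ( bool ) ) -> Base
( ( bool ) ) -> bool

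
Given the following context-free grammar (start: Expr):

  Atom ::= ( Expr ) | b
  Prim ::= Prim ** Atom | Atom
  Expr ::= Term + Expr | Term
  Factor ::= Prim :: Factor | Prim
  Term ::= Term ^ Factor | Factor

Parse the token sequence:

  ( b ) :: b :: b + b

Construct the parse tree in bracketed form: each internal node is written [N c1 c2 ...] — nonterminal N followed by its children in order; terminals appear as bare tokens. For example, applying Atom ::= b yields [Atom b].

[Expr [Term [Factor [Prim [Atom ( [Expr [Term [Factor [Prim [Atom b]]]]] )]] :: [Factor [Prim [Atom b]] :: [Factor [Prim [Atom b]]]]]] + [Expr [Term [Factor [Prim [Atom b]]]]]]

Expr
Term + Expr
Factor + Expr
Prim :: Factor + Expr
Atom :: Factor + Expr
( Expr ) :: Factor + Expr
( Term ) :: Factor + Expr
( Factor ) :: Factor + Expr
( Prim ) :: Factor + Expr
( Atom ) :: Factor + Expr
( b ) :: Factor + Expr
( b ) :: Prim :: Factor + Expr
( b ) :: Atom :: Factor + Expr
( b ) :: b :: Factor + Expr
( b ) :: b :: Prim + Expr
( b ) :: b :: Atom + Expr
( b ) :: b :: b + Expr
( b ) :: b :: b + Term
( b ) :: b :: b + Factor
( b ) :: b :: b + Prim
( b ) :: b :: b + Atom
( b ) :: b :: b + b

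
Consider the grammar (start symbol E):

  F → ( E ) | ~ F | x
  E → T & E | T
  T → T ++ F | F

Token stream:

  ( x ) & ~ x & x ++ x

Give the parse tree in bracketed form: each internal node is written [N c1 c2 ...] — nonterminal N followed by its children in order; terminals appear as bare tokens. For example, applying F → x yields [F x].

E
T & E
F & E
( E ) & E
( T ) & E
( F ) & E
( x ) & E
( x ) & T & E
( x ) & F & E
( x ) & ~ F & E
( x ) & ~ x & E
( x ) & ~ x & T
( x ) & ~ x & T ++ F
( x ) & ~ x & F ++ F
( x ) & ~ x & x ++ F
( x ) & ~ x & x ++ x

[E [T [F ( [E [T [F x]]] )]] & [E [T [F ~ [F x]]] & [E [T [T [F x]] ++ [F x]]]]]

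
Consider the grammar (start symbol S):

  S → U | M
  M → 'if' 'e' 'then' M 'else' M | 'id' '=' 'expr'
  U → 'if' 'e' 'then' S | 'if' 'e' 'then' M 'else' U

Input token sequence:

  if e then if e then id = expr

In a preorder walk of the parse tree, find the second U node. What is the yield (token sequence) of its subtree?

if e then id = expr

[S [U if e then [S [U if e then [S [M id = expr]]]]]]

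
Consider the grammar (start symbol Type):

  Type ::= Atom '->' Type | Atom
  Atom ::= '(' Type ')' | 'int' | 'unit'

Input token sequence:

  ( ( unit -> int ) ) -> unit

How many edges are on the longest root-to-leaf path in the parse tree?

7

[Type [Atom ( [Type [Atom ( [Type [Atom unit] -> [Type [Atom int]]] )]] )] -> [Type [Atom unit]]]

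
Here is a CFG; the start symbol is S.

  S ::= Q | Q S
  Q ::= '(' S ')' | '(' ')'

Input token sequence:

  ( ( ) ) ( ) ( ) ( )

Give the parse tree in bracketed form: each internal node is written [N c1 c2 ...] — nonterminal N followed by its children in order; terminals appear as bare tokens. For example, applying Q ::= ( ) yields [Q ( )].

S
Q S
( S ) S
( Q ) S
( ( ) ) S
( ( ) ) Q S
( ( ) ) ( ) S
( ( ) ) ( ) Q S
( ( ) ) ( ) ( ) S
( ( ) ) ( ) ( ) Q
( ( ) ) ( ) ( ) ( )

[S [Q ( [S [Q ( )]] )] [S [Q ( )] [S [Q ( )] [S [Q ( )]]]]]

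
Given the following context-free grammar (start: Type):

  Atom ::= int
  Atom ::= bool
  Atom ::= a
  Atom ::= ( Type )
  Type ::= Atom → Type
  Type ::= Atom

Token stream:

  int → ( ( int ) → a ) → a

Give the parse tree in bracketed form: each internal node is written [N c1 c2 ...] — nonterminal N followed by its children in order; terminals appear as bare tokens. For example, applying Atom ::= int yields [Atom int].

Type
Atom → Type
int → Type
int → Atom → Type
int → ( Type ) → Type
int → ( Atom → Type ) → Type
int → ( ( Type ) → Type ) → Type
int → ( ( Atom ) → Type ) → Type
int → ( ( int ) → Type ) → Type
int → ( ( int ) → Atom ) → Type
int → ( ( int ) → a ) → Type
int → ( ( int ) → a ) → Atom
int → ( ( int ) → a ) → a

[Type [Atom int] → [Type [Atom ( [Type [Atom ( [Type [Atom int]] )] → [Type [Atom a]]] )] → [Type [Atom a]]]]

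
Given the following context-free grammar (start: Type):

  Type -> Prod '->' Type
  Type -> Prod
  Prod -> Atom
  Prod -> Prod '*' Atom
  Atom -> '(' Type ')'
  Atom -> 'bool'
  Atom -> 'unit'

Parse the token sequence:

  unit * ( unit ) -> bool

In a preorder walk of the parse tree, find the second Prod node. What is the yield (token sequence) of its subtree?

unit

[Type [Prod [Prod [Atom unit]] * [Atom ( [Type [Prod [Atom unit]]] )]] -> [Type [Prod [Atom bool]]]]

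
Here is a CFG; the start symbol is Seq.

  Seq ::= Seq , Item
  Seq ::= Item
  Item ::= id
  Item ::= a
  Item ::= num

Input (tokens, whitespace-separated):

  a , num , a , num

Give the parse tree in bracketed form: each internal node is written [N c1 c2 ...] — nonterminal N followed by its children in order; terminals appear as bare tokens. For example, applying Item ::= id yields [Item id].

[Seq [Seq [Seq [Seq [Item a]] , [Item num]] , [Item a]] , [Item num]]

Seq
Seq , Item
Seq , Item , Item
Seq , Item , Item , Item
Item , Item , Item , Item
a , Item , Item , Item
a , num , Item , Item
a , num , a , Item
a , num , a , num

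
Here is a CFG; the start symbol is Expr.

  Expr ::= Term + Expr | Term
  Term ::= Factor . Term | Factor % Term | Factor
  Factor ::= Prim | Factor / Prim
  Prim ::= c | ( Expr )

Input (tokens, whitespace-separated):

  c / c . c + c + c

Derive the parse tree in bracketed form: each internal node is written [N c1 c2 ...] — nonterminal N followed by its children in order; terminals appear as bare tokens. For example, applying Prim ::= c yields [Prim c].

Expr
Term + Expr
Factor . Term + Expr
Factor / Prim . Term + Expr
Prim / Prim . Term + Expr
c / Prim . Term + Expr
c / c . Term + Expr
c / c . Factor + Expr
c / c . Prim + Expr
c / c . c + Expr
c / c . c + Term + Expr
c / c . c + Factor + Expr
c / c . c + Prim + Expr
c / c . c + c + Expr
c / c . c + c + Term
c / c . c + c + Factor
c / c . c + c + Prim
c / c . c + c + c

[Expr [Term [Factor [Factor [Prim c]] / [Prim c]] . [Term [Factor [Prim c]]]] + [Expr [Term [Factor [Prim c]]] + [Expr [Term [Factor [Prim c]]]]]]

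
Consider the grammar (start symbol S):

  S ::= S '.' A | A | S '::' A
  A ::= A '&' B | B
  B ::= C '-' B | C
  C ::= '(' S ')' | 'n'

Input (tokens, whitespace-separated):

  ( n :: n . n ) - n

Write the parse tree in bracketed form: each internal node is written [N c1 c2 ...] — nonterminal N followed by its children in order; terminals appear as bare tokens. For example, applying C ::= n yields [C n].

S
A
B
C - B
( S ) - B
( S . A ) - B
( S :: A . A ) - B
( A :: A . A ) - B
( B :: A . A ) - B
( C :: A . A ) - B
( n :: A . A ) - B
( n :: B . A ) - B
( n :: C . A ) - B
( n :: n . A ) - B
( n :: n . B ) - B
( n :: n . C ) - B
( n :: n . n ) - B
( n :: n . n ) - C
( n :: n . n ) - n

[S [A [B [C ( [S [S [S [A [B [C n]]]] :: [A [B [C n]]]] . [A [B [C n]]]] )] - [B [C n]]]]]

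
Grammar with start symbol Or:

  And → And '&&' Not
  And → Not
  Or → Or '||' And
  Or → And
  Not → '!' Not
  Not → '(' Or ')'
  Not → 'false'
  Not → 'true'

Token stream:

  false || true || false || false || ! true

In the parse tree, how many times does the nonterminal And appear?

5

[Or [Or [Or [Or [Or [And [Not false]]] || [And [Not true]]] || [And [Not false]]] || [And [Not false]]] || [And [Not ! [Not true]]]]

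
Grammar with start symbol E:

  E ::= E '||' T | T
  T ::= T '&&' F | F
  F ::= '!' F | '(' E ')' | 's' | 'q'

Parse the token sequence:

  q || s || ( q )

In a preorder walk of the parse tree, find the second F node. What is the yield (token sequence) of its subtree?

s

[E [E [E [T [F q]]] || [T [F s]]] || [T [F ( [E [T [F q]]] )]]]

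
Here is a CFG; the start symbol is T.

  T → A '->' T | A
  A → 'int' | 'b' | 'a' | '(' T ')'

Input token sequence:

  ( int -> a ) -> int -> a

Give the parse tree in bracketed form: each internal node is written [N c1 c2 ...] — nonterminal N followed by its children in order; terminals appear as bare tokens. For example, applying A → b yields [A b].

T
A -> T
( T ) -> T
( A -> T ) -> T
( int -> T ) -> T
( int -> A ) -> T
( int -> a ) -> T
( int -> a ) -> A -> T
( int -> a ) -> int -> T
( int -> a ) -> int -> A
( int -> a ) -> int -> a

[T [A ( [T [A int] -> [T [A a]]] )] -> [T [A int] -> [T [A a]]]]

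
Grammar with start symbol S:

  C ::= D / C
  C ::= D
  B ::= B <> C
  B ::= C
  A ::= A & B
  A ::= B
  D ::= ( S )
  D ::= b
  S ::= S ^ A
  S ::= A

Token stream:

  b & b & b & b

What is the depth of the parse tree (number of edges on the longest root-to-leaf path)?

8

[S [A [A [A [A [B [C [D b]]]] & [B [C [D b]]]] & [B [C [D b]]]] & [B [C [D b]]]]]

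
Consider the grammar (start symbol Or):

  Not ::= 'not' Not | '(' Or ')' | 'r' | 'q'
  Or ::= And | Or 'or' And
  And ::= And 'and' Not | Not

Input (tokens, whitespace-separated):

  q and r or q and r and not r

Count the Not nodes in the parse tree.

[Or [Or [And [And [Not q]] and [Not r]]] or [And [And [And [Not q]] and [Not r]] and [Not not [Not r]]]]

6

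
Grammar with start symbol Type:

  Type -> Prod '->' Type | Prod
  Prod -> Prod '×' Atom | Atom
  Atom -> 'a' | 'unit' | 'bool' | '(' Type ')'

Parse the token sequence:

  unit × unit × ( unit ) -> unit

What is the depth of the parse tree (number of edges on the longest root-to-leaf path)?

[Type [Prod [Prod [Prod [Atom unit]] × [Atom unit]] × [Atom ( [Type [Prod [Atom unit]]] )]] -> [Type [Prod [Atom unit]]]]

6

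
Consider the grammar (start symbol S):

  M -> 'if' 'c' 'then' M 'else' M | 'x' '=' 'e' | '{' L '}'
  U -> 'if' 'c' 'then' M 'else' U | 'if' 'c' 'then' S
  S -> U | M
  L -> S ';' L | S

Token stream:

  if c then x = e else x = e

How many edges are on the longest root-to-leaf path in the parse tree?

3

[S [M if c then [M x = e] else [M x = e]]]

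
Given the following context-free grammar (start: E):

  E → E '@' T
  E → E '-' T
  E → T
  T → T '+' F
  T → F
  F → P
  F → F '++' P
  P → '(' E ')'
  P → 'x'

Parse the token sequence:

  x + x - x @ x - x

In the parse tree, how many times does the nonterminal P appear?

[E [E [E [E [T [T [F [P x]]] + [F [P x]]]] - [T [F [P x]]]] @ [T [F [P x]]]] - [T [F [P x]]]]

5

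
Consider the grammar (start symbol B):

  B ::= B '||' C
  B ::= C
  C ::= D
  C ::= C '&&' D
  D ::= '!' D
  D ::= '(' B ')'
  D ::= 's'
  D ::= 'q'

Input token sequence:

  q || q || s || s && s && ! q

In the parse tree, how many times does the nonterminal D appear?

7

[B [B [B [B [C [D q]]] || [C [D q]]] || [C [D s]]] || [C [C [C [D s]] && [D s]] && [D ! [D q]]]]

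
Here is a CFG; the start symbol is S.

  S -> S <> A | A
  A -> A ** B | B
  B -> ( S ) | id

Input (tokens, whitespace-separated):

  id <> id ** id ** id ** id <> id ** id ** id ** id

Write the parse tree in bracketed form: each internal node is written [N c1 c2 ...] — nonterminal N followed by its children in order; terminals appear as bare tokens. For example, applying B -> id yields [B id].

[S [S [S [A [B id]]] <> [A [A [A [A [B id]] ** [B id]] ** [B id]] ** [B id]]] <> [A [A [A [A [B id]] ** [B id]] ** [B id]] ** [B id]]]

S
S <> A
S <> A <> A
A <> A <> A
B <> A <> A
id <> A <> A
id <> A ** B <> A
id <> A ** B ** B <> A
id <> A ** B ** B ** B <> A
id <> B ** B ** B ** B <> A
id <> id ** B ** B ** B <> A
id <> id ** id ** B ** B <> A
id <> id ** id ** id ** B <> A
id <> id ** id ** id ** id <> A
id <> id ** id ** id ** id <> A ** B
id <> id ** id ** id ** id <> A ** B ** B
id <> id ** id ** id ** id <> A ** B ** B ** B
id <> id ** id ** id ** id <> B ** B ** B ** B
id <> id ** id ** id ** id <> id ** B ** B ** B
id <> id ** id ** id ** id <> id ** id ** B ** B
id <> id ** id ** id ** id <> id ** id ** id ** B
id <> id ** id ** id ** id <> id ** id ** id ** id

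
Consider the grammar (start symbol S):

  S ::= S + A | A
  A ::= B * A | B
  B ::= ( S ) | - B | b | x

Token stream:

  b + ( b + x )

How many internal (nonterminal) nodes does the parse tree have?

12

[S [S [A [B b]]] + [A [B ( [S [S [A [B b]]] + [A [B x]]] )]]]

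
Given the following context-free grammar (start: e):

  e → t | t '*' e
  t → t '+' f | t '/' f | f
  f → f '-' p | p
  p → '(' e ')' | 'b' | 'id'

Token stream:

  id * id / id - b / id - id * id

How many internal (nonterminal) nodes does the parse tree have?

[e [t [f [p id]]] * [e [t [t [t [f [p id]]] / [f [f [p id]] - [p b]]] / [f [f [p id]] - [p id]]] * [e [t [f [p id]]]]]]

22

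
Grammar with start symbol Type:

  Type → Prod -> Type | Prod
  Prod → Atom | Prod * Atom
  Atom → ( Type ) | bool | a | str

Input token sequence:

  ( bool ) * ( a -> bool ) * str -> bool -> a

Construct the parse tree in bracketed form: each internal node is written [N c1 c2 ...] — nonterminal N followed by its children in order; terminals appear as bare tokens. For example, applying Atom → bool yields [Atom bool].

Type
Prod -> Type
Prod * Atom -> Type
Prod * Atom * Atom -> Type
Atom * Atom * Atom -> Type
( Type ) * Atom * Atom -> Type
( Prod ) * Atom * Atom -> Type
( Atom ) * Atom * Atom -> Type
( bool ) * Atom * Atom -> Type
( bool ) * ( Type ) * Atom -> Type
( bool ) * ( Prod -> Type ) * Atom -> Type
( bool ) * ( Atom -> Type ) * Atom -> Type
( bool ) * ( a -> Type ) * Atom -> Type
( bool ) * ( a -> Prod ) * Atom -> Type
( bool ) * ( a -> Atom ) * Atom -> Type
( bool ) * ( a -> bool ) * Atom -> Type
( bool ) * ( a -> bool ) * str -> Type
( bool ) * ( a -> bool ) * str -> Prod -> Type
( bool ) * ( a -> bool ) * str -> Atom -> Type
( bool ) * ( a -> bool ) * str -> bool -> Type
( bool ) * ( a -> bool ) * str -> bool -> Prod
( bool ) * ( a -> bool ) * str -> bool -> Atom
( bool ) * ( a -> bool ) * str -> bool -> a

[Type [Prod [Prod [Prod [Atom ( [Type [Prod [Atom bool]]] )]] * [Atom ( [Type [Prod [Atom a]] -> [Type [Prod [Atom bool]]]] )]] * [Atom str]] -> [Type [Prod [Atom bool]] -> [Type [Prod [Atom a]]]]]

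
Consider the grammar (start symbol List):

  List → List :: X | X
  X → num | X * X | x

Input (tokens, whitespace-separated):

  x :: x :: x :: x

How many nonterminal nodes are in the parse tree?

8

[List [List [List [List [X x]] :: [X x]] :: [X x]] :: [X x]]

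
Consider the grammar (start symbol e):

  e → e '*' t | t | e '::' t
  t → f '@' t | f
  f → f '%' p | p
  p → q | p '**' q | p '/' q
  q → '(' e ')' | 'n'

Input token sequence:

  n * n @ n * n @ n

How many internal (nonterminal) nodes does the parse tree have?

[e [e [e [t [f [p [q n]]]]] * [t [f [p [q n]]] @ [t [f [p [q n]]]]]] * [t [f [p [q n]]] @ [t [f [p [q n]]]]]]

23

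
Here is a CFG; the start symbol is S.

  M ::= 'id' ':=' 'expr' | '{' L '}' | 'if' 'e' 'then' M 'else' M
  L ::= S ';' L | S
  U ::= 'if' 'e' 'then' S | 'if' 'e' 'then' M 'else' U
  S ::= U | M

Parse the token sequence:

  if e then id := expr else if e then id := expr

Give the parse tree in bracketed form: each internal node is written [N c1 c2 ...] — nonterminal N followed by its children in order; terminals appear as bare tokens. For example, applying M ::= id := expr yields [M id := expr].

[S [U if e then [M id := expr] else [U if e then [S [M id := expr]]]]]

S
U
if e then M else U
if e then id := expr else U
if e then id := expr else if e then S
if e then id := expr else if e then M
if e then id := expr else if e then id := expr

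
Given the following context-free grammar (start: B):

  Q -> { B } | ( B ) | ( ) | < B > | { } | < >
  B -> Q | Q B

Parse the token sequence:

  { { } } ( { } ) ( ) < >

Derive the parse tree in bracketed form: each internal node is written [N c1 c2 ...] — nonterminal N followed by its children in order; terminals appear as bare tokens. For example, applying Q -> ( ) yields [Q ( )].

[B [Q { [B [Q { }]] }] [B [Q ( [B [Q { }]] )] [B [Q ( )] [B [Q < >]]]]]

B
Q B
{ B } B
{ Q } B
{ { } } B
{ { } } Q B
{ { } } ( B ) B
{ { } } ( Q ) B
{ { } } ( { } ) B
{ { } } ( { } ) Q B
{ { } } ( { } ) ( ) B
{ { } } ( { } ) ( ) Q
{ { } } ( { } ) ( ) < >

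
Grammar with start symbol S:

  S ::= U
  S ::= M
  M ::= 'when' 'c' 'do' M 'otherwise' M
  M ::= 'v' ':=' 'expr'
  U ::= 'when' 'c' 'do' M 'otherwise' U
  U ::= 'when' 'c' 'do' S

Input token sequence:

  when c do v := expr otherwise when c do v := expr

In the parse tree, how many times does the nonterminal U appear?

[S [U when c do [M v := expr] otherwise [U when c do [S [M v := expr]]]]]

2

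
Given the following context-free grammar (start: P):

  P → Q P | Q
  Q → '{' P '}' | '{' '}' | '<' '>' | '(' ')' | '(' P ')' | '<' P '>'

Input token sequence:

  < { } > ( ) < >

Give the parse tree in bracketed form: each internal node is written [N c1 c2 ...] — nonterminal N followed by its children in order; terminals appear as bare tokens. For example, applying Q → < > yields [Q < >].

[P [Q < [P [Q { }]] >] [P [Q ( )] [P [Q < >]]]]

P
Q P
< P > P
< Q > P
< { } > P
< { } > Q P
< { } > ( ) P
< { } > ( ) Q
< { } > ( ) < >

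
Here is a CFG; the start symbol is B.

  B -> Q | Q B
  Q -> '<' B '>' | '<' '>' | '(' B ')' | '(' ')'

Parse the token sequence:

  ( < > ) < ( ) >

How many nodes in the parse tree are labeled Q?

4

[B [Q ( [B [Q < >]] )] [B [Q < [B [Q ( )]] >]]]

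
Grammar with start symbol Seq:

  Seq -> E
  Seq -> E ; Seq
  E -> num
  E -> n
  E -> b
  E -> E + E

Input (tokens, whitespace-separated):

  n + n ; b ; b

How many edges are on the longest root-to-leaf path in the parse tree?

[Seq [E [E n] + [E n]] ; [Seq [E b] ; [Seq [E b]]]]

4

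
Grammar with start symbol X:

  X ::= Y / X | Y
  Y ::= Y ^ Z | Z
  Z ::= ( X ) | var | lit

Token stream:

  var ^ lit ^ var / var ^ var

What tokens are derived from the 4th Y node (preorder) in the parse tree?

var ^ var

[X [Y [Y [Y [Z var]] ^ [Z lit]] ^ [Z var]] / [X [Y [Y [Z var]] ^ [Z var]]]]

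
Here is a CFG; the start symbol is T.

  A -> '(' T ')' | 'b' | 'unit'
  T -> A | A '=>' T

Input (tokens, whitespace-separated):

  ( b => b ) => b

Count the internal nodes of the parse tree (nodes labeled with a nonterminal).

8

[T [A ( [T [A b] => [T [A b]]] )] => [T [A b]]]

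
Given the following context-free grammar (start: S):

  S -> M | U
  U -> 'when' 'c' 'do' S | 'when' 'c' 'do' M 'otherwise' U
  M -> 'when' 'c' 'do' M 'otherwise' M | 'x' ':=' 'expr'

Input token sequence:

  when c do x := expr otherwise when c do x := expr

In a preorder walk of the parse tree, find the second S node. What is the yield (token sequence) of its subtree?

[S [U when c do [M x := expr] otherwise [U when c do [S [M x := expr]]]]]

x := expr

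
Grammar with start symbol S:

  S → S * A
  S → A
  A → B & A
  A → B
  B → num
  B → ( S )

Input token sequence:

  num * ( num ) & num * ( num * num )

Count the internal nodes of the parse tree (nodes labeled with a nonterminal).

[S [S [S [A [B num]]] * [A [B ( [S [A [B num]]] )] & [A [B num]]]] * [A [B ( [S [S [A [B num]]] * [A [B num]]] )]]]

20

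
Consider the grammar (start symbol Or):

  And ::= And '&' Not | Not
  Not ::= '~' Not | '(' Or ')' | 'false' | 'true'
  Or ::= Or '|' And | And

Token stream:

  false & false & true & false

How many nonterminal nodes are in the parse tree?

9

[Or [And [And [And [And [Not false]] & [Not false]] & [Not true]] & [Not false]]]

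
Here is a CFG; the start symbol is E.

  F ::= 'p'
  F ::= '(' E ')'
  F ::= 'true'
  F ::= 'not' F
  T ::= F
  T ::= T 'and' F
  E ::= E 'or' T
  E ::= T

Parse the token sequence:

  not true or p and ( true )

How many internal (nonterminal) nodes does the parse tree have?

[E [E [T [F not [F true]]]] or [T [T [F p]] and [F ( [E [T [F true]]] )]]]

12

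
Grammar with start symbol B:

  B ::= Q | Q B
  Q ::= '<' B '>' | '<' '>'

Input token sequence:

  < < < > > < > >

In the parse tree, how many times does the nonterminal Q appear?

[B [Q < [B [Q < [B [Q < >]] >] [B [Q < >]]] >]]

4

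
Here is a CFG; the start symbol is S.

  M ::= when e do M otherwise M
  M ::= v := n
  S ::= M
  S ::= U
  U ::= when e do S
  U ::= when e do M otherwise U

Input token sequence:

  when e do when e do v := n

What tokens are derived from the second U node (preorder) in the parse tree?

when e do v := n

[S [U when e do [S [U when e do [S [M v := n]]]]]]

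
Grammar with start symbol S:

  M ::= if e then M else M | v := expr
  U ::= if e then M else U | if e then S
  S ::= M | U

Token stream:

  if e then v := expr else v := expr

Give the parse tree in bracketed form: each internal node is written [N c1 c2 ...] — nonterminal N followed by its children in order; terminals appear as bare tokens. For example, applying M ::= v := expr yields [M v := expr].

S
M
if e then M else M
if e then v := expr else M
if e then v := expr else v := expr

[S [M if e then [M v := expr] else [M v := expr]]]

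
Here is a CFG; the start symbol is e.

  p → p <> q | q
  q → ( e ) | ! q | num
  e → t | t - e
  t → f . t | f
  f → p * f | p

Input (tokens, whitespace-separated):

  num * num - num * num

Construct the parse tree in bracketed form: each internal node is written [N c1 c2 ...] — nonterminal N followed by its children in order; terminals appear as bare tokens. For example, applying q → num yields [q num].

e
t - e
f - e
p * f - e
q * f - e
num * f - e
num * p - e
num * q - e
num * num - e
num * num - t
num * num - f
num * num - p * f
num * num - q * f
num * num - num * f
num * num - num * p
num * num - num * q
num * num - num * num

[e [t [f [p [q num]] * [f [p [q num]]]]] - [e [t [f [p [q num]] * [f [p [q num]]]]]]]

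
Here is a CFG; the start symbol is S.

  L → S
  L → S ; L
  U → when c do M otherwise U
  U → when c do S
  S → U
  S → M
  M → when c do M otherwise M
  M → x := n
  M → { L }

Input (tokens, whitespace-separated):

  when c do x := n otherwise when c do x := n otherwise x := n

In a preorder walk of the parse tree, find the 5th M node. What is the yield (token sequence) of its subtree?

x := n

[S [M when c do [M x := n] otherwise [M when c do [M x := n] otherwise [M x := n]]]]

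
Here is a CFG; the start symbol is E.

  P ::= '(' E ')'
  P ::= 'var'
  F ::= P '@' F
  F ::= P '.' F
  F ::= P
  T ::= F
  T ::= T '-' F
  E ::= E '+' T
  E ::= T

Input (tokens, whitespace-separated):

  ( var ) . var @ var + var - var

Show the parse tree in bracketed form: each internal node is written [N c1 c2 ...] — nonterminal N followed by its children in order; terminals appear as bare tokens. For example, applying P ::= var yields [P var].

[E [E [T [F [P ( [E [T [F [P var]]]] )] . [F [P var] @ [F [P var]]]]]] + [T [T [F [P var]]] - [F [P var]]]]

E
E + T
T + T
F + T
P . F + T
( E ) . F + T
( T ) . F + T
( F ) . F + T
( P ) . F + T
( var ) . F + T
( var ) . P @ F + T
( var ) . var @ F + T
( var ) . var @ P + T
( var ) . var @ var + T
( var ) . var @ var + T - F
( var ) . var @ var + F - F
( var ) . var @ var + P - F
( var ) . var @ var + var - F
( var ) . var @ var + var - P
( var ) . var @ var + var - var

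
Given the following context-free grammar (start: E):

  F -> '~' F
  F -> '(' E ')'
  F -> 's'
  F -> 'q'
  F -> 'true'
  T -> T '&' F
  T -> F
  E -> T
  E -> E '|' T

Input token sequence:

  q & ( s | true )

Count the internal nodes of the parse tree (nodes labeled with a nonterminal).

11

[E [T [T [F q]] & [F ( [E [E [T [F s]]] | [T [F true]]] )]]]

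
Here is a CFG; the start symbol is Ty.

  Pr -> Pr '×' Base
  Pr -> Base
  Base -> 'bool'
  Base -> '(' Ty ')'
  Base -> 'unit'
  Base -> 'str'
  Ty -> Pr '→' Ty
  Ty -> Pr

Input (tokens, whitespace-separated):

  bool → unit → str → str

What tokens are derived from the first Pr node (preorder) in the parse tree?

bool

[Ty [Pr [Base bool]] → [Ty [Pr [Base unit]] → [Ty [Pr [Base str]] → [Ty [Pr [Base str]]]]]]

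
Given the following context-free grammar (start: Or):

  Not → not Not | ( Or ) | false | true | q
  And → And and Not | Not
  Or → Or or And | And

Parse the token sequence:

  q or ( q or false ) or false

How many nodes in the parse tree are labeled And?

[Or [Or [Or [And [Not q]]] or [And [Not ( [Or [Or [And [Not q]]] or [And [Not false]]] )]]] or [And [Not false]]]

5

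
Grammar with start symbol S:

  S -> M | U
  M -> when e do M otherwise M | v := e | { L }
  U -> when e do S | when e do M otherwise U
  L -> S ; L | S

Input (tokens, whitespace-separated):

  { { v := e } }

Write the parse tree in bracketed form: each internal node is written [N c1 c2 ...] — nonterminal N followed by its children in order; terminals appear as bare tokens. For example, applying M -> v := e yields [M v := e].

S
M
{ L }
{ S }
{ M }
{ { L } }
{ { S } }
{ { M } }
{ { v := e } }

[S [M { [L [S [M { [L [S [M v := e]]] }]]] }]]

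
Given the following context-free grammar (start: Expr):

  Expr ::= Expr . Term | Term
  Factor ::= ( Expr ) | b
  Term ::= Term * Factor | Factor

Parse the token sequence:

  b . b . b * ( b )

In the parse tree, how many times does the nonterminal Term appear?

[Expr [Expr [Expr [Term [Factor b]]] . [Term [Factor b]]] . [Term [Term [Factor b]] * [Factor ( [Expr [Term [Factor b]]] )]]]

5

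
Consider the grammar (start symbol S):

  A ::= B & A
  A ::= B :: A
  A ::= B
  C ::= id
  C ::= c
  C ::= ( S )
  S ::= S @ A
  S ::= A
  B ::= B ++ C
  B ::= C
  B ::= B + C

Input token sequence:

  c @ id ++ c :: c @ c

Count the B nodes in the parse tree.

[S [S [S [A [B [C c]]]] @ [A [B [B [C id]] ++ [C c]] :: [A [B [C c]]]]] @ [A [B [C c]]]]

5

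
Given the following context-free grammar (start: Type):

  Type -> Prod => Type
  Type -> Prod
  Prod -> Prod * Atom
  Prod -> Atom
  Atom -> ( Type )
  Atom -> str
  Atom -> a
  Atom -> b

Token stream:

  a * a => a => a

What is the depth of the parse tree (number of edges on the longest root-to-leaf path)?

[Type [Prod [Prod [Atom a]] * [Atom a]] => [Type [Prod [Atom a]] => [Type [Prod [Atom a]]]]]

5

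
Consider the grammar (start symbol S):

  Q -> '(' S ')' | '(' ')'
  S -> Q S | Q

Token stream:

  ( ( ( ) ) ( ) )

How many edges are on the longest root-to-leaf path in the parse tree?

6

[S [Q ( [S [Q ( [S [Q ( )]] )] [S [Q ( )]]] )]]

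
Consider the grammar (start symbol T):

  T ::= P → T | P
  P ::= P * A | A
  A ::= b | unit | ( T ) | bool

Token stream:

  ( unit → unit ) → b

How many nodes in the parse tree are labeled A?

[T [P [A ( [T [P [A unit]] → [T [P [A unit]]]] )]] → [T [P [A b]]]]

4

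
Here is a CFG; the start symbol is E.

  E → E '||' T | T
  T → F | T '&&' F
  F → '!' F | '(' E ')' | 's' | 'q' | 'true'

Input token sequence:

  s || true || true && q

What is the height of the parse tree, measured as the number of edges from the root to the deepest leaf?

[E [E [E [T [F s]]] || [T [F true]]] || [T [T [F true]] && [F q]]]

5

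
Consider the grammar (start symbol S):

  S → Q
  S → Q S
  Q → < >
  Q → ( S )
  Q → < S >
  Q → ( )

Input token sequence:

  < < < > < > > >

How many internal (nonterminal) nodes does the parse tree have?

8

[S [Q < [S [Q < [S [Q < >] [S [Q < >]]] >]] >]]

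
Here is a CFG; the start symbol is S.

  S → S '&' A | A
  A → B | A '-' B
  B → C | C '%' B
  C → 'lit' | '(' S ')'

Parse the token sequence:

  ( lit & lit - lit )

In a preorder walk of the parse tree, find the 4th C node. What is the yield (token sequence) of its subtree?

[S [A [B [C ( [S [S [A [B [C lit]]]] & [A [A [B [C lit]]] - [B [C lit]]]] )]]]]

lit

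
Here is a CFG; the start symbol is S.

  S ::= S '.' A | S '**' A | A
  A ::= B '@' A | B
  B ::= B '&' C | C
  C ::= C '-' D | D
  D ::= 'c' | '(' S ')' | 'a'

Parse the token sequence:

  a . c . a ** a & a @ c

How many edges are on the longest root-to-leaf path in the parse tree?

[S [S [S [S [A [B [C [D a]]]]] . [A [B [C [D c]]]]] . [A [B [C [D a]]]]] ** [A [B [B [C [D a]]] & [C [D a]]] @ [A [B [C [D c]]]]]]

8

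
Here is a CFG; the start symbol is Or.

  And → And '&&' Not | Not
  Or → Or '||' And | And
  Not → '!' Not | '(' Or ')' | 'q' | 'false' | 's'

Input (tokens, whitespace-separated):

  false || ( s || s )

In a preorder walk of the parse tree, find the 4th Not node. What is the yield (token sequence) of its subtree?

s

[Or [Or [And [Not false]]] || [And [Not ( [Or [Or [And [Not s]]] || [And [Not s]]] )]]]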